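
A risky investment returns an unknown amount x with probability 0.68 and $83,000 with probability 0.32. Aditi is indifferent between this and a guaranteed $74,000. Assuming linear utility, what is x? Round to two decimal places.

0.68·x + 0.32·83000 = 74000
0.68·x = 74000 − 26560 = 47440
x = 47440 / 0.68 = 69764.7059

x = $69,764.71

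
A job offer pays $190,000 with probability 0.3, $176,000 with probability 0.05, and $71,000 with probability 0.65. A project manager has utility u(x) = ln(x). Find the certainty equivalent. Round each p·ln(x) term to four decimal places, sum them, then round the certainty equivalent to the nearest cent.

$99,817.62

E[u] = 0.3·ln(190000) + 0.05·ln(176000) + 0.65·ln(71000) = 3.6464 + 0.6039 + 7.2608 = 11.5111
CE = e^11.5111 ≈ 99817.62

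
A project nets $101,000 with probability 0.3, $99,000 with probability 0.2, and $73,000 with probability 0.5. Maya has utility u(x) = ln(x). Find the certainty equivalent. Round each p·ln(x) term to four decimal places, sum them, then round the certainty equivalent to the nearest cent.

$85,528.08

E[u] = 0.3·ln(101000) + 0.2·ln(99000) + 0.5·ln(73000) = 3.4569 + 2.3006 + 5.5991 = 11.3566
CE = e^11.3566 ≈ 85528.08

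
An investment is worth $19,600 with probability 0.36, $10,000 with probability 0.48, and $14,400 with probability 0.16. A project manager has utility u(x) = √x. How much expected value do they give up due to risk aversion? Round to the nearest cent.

$330.24

E[u] = 0.36·√19600 + 0.48·√10000 + 0.16·√14400 = 0.36·140 + 0.48·100 + 0.16·120 = 117.6
CE = (117.6)² = 13829.76
Risk premium = EV − CE = 14160 − 13829.76 = 330.24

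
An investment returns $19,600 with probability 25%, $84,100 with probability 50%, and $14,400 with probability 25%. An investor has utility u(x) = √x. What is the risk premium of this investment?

E[u] = 0.25·√19600 + 0.5·√84100 + 0.25·√14400 = 0.25·140 + 0.5·290 + 0.25·120 = 210
CE = (210)² = 44100
Risk premium = EV − CE = 50550 − 44100 = 6450

$6,450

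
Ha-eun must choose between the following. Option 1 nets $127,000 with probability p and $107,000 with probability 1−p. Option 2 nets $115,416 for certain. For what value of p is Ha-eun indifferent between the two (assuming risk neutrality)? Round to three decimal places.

p = 0.421

p·127000 + (1−p)·107000 = 115416
20000p + 107000 = 115416
p = (115416 − 107000) / 20000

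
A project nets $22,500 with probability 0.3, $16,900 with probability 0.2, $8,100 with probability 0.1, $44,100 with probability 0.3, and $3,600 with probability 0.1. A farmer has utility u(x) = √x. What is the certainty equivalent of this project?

$22,201

E[u] = 0.3·√22500 + 0.2·√16900 + 0.1·√8100 + 0.3·√44100 + 0.1·√3600 = 0.3·150 + 0.2·130 + 0.1·90 + 0.3·210 + 0.1·60 = 149
CE = (149)² = 22201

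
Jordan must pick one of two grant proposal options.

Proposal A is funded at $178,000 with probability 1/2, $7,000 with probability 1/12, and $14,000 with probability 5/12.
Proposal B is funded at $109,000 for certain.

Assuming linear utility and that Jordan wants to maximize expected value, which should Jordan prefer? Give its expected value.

Proposal B ($109,000)

Proposal A = 1/2 × 178000 + 1/12 × 7000 + 5/12 × 14000 = 89000 + 583.3333 + 5833.3333 = 95416.6667
Proposal B: 109000 (certain)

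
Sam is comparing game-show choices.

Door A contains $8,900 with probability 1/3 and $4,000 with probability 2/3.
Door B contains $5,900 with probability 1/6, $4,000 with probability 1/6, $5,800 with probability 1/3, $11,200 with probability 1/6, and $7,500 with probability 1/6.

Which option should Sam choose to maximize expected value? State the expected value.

Door B ($6,700)

Door A = 1/3 × 8900 + 2/3 × 4000 = 2966.6667 + 2666.6667 = 5633.3333
Door B = 1/6 × 5900 + 1/6 × 4000 + 1/3 × 5800 + 1/6 × 11200 + 1/6 × 7500 = 983.3333 + 666.6667 + 1933.3333 + 1866.6667 + 1250 = 6700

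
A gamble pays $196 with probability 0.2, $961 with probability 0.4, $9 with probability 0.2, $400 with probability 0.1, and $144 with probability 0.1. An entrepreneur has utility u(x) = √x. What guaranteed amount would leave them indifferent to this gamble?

$361

E[u] = 0.2·√196 + 0.4·√961 + 0.2·√9 + 0.1·√400 + 0.1·√144 = 0.2·14 + 0.4·31 + 0.2·3 + 0.1·20 + 0.1·12 = 19
CE = (19)² = 361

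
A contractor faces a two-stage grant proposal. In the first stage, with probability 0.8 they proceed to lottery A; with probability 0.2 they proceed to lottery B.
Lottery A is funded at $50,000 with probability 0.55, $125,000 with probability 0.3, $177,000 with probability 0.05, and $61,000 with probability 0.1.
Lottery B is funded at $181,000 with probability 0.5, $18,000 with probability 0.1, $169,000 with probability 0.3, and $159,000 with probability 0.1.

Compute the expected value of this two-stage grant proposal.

EV(A) = 0.55 × 50000 + 0.3 × 125000 + 0.05 × 177000 + 0.1 × 61000 = 27500 + 37500 + 8850 + 6100 = 79950
EV(B) = 0.5 × 181000 + 0.1 × 18000 + 0.3 × 169000 + 0.1 × 159000 = 90500 + 1800 + 50700 + 15900 = 158900
Overall = 0.8 × 79950 + 0.2 × 158900 = 63960 + 31780 = 95740

$95,740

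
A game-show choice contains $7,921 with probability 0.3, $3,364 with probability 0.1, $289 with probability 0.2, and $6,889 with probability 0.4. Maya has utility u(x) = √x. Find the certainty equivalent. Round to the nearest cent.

$4,774.81

E[u] = 0.3·√7921 + 0.1·√3364 + 0.2·√289 + 0.4·√6889 = 0.3·89 + 0.1·58 + 0.2·17 + 0.4·83 = 69.1
CE = (69.1)² = 4774.81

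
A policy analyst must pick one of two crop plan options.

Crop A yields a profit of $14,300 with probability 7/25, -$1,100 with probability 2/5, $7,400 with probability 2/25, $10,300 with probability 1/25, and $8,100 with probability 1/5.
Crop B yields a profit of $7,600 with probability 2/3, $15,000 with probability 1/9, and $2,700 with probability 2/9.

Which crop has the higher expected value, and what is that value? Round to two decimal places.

Crop B ($7,333.33)

Crop A = 7/25 × 14300 + 2/5 × (-1100) + 2/25 × 7400 + 1/25 × 10300 + 1/5 × 8100 = 4004 − 440 + 592 + 412 + 1620 = 6188
Crop B = 2/3 × 7600 + 1/9 × 15000 + 2/9 × 2700 = 5066.6667 + 1666.6667 + 600 = 7333.3333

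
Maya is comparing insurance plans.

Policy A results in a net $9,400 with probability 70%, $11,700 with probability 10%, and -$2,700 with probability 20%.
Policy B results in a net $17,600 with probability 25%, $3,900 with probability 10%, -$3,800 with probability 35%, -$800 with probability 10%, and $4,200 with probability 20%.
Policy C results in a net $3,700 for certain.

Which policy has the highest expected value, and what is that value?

Policy A = 0.7 × 9400 + 0.1 × 11700 + 0.2 × (-2700) = 6580 + 1170 − 540 = 7210
Policy B = 0.25 × 17600 + 0.1 × 3900 + 0.35 × (-3800) + 0.1 × (-800) + 0.2 × 4200 = 4400 + 390 − 1330 − 80 + 840 = 4220
Policy C: 3700 (certain)

Policy A ($7,210)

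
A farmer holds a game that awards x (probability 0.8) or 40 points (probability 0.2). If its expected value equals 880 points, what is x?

x = 1,090 points

0.8·x + 0.2·40 = 880
0.8·x = 880 − 8 = 872
x = 872 / 0.8 = 1090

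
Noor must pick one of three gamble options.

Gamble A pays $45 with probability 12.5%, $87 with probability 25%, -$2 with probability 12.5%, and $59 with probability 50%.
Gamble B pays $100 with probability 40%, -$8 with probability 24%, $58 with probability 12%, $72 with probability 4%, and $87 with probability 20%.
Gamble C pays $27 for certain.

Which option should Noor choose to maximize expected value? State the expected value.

Gamble B ($65.32)

Gamble A = 0.125 × 45 + 0.25 × 87 + 0.125 × (-2) + 0.5 × 59 = 5.625 + 21.75 − 0.25 + 29.5 = 56.625
Gamble B = 0.4 × 100 + 0.24 × (-8) + 0.12 × 58 + 0.04 × 72 + 0.2 × 87 = 40 − 1.92 + 6.96 + 2.88 + 17.4 = 65.32
Gamble C: 27 (certain)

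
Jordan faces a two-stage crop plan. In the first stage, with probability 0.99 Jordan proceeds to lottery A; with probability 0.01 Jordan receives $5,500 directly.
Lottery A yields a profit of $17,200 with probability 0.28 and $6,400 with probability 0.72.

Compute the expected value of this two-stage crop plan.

$9,384.76

EV(A) = 0.28 × 17200 + 0.72 × 6400 = 4816 + 4608 = 9424
Branch B: 5500 (certain)
Overall = 0.99 × 9424 + 0.01 × 5500 = 9329.76 + 55 = 9384.76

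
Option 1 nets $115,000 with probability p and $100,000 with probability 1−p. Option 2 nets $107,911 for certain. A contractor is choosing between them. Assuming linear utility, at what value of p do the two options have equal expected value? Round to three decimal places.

p·115000 + (1−p)·100000 = 107911
15000p + 100000 = 107911
p = (107911 − 100000) / 15000

p = 0.527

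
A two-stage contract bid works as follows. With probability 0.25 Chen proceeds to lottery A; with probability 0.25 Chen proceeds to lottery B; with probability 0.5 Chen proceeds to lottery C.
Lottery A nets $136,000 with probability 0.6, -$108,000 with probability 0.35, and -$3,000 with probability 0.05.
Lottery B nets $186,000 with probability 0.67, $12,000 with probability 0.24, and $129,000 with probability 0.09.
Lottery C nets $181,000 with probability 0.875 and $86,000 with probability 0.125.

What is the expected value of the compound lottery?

$130,252.50

EV(A) = 0.6 × 136000 + 0.35 × (-108000) + 0.05 × (-3000) = 81600 − 37800 − 150 = 43650
EV(B) = 0.67 × 186000 + 0.24 × 12000 + 0.09 × 129000 = 124620 + 2880 + 11610 = 139110
EV(C) = 0.875 × 181000 + 0.125 × 86000 = 158375 + 10750 = 169125
Overall = 0.25 × 43650 + 0.25 × 139110 + 0.5 × 169125 = 10912.5 + 34777.5 + 84562.5 = 130252.5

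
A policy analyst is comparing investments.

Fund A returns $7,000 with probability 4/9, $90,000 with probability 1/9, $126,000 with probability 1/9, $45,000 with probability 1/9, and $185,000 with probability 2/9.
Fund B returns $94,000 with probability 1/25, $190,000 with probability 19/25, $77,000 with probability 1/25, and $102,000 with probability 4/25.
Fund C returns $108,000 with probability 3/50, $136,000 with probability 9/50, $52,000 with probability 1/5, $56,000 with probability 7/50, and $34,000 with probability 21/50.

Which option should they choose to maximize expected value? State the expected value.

Fund A = 4/9 × 7000 + 1/9 × 90000 + 1/9 × 126000 + 1/9 × 45000 + 2/9 × 185000 = 3111.1111 + 10000 + 14000 + 5000 + 41111.1111 = 73222.2222
Fund B = 1/25 × 94000 + 19/25 × 190000 + 1/25 × 77000 + 4/25 × 102000 = 3760 + 144400 + 3080 + 16320 = 167560
Fund C = 3/50 × 108000 + 9/50 × 136000 + 1/5 × 52000 + 7/50 × 56000 + 21/50 × 34000 = 6480 + 24480 + 10400 + 7840 + 14280 = 63480

Fund B ($167,560)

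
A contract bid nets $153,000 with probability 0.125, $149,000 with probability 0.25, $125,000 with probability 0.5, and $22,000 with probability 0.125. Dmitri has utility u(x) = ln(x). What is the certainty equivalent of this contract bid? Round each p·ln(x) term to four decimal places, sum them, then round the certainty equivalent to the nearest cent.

E[u] = 0.125·ln(153000) + 0.25·ln(149000) + 0.5·ln(125000) + 0.125·ln(22000) = 1.4923 + 2.9779 + 5.8680 + 1.2498 = 11.5880
CE = e^11.5880 ≈ 107796.45

$107,796.45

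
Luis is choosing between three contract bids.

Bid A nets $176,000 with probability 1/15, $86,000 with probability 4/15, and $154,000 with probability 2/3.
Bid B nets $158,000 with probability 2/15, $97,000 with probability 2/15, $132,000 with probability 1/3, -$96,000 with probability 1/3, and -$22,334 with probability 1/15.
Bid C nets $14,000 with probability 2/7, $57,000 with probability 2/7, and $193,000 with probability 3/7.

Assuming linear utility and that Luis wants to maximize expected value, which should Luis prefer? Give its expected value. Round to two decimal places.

Bid A ($137,333.33)

Bid A = 1/15 × 176000 + 4/15 × 86000 + 2/3 × 154000 = 11733.3333 + 22933.3333 + 102666.6667 = 137333.3333
Bid B = 2/15 × 158000 + 2/15 × 97000 + 1/3 × 132000 + 1/3 × (-96000) + 1/15 × (-22334) = 21066.6667 + 12933.3333 + 44000 − 32000 − 1488.9333 = 44511.0667
Bid C = 2/7 × 14000 + 2/7 × 57000 + 3/7 × 193000 = 4000 + 16285.7143 + 82714.2857 = 103000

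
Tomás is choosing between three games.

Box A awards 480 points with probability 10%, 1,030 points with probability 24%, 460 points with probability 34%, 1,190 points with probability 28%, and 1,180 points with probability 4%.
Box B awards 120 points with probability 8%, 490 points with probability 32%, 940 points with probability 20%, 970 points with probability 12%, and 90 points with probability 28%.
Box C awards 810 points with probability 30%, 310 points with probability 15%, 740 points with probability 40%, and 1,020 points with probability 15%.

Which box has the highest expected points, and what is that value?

Box A = 0.1 × 480 + 0.24 × 1030 + 0.34 × 460 + 0.28 × 1190 + 0.04 × 1180 = 48 + 247.2 + 156.4 + 333.2 + 47.2 = 832
Box B = 0.08 × 120 + 0.32 × 490 + 0.2 × 940 + 0.12 × 970 + 0.28 × 90 = 9.6 + 156.8 + 188 + 116.4 + 25.2 = 496
Box C = 0.3 × 810 + 0.15 × 310 + 0.4 × 740 + 0.15 × 1020 = 243 + 46.5 + 296 + 153 = 738.5

Box A (832 points)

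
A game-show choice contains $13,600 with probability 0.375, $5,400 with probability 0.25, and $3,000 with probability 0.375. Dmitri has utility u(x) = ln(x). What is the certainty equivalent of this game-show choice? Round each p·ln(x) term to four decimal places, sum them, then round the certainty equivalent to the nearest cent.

E[u] = 0.375·ln(13600) + 0.25·ln(5400) + 0.375·ln(3000) = 3.5692 + 2.1485 + 3.0024 = 8.7201
CE = e^8.7201 ≈ 6124.79

$6,124.79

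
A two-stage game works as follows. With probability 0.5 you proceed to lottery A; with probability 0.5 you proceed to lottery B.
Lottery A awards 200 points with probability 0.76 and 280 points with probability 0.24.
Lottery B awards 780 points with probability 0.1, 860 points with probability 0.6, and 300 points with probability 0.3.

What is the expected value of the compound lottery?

EV(A) = 0.76 × 200 + 0.24 × 280 = 152 + 67.2 = 219.2
EV(B) = 0.1 × 780 + 0.6 × 860 + 0.3 × 300 = 78 + 516 + 90 = 684
Overall = 0.5 × 219.2 + 0.5 × 684 = 109.6 + 342 = 451.6

451.6 points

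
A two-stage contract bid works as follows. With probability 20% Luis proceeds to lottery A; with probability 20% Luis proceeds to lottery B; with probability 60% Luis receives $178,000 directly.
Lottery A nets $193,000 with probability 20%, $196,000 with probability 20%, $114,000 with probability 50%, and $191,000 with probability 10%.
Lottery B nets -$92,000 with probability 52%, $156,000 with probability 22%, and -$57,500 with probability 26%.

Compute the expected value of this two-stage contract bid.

EV(A) = 0.2 × 193000 + 0.2 × 196000 + 0.5 × 114000 + 0.1 × 191000 = 38600 + 39200 + 57000 + 19100 = 153900
EV(B) = 0.52 × (-92000) + 0.22 × 156000 + 0.26 × (-57500) = -47840 + 34320 − 14950 = -28470
Branch C: 178000 (certain)
Overall = 0.2 × 153900 + 0.2 × (-28470) + 0.6 × 178000 = 30780 − 5694 + 106800 = 131886

$131,886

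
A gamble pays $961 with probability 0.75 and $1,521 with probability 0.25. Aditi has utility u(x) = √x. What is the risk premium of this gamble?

$12

E[u] = 0.75·√961 + 0.25·√1521 = 0.75·31 + 0.25·39 = 33
CE = (33)² = 1089
Risk premium = EV − CE = 1101 − 1089 = 12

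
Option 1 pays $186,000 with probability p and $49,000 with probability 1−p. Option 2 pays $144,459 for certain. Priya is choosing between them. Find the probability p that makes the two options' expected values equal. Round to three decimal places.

p = 0.697

p·186000 + (1−p)·49000 = 144459
137000p + 49000 = 144459
p = (144459 − 49000) / 137000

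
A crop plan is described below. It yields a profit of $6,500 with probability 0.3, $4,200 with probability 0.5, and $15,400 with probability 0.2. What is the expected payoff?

$7,130

EV = 0.3 × 6500 + 0.5 × 4200 + 0.2 × 15400 = 1950 + 2100 + 3080 = 7130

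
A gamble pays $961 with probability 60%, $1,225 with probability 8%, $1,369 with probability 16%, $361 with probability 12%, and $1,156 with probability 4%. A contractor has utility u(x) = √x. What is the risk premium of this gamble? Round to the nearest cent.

$24.68

E[u] = 0.6·√961 + 0.08·√1225 + 0.16·√1369 + 0.12·√361 + 0.04·√1156 = 0.6·31 + 0.08·35 + 0.16·37 + 0.12·19 + 0.04·34 = 30.96
CE = (30.96)² = 958.5216
Risk premium = EV − CE = 983.2 − 958.5216 = 24.6784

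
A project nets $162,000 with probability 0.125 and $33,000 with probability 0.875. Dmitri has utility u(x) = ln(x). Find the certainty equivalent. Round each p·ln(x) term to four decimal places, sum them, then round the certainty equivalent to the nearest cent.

E[u] = 0.125·ln(162000) + 0.875·ln(33000) = 1.4994 + 9.1037 = 10.6031
CE = e^10.6031 ≈ 40259.45

$40,259.45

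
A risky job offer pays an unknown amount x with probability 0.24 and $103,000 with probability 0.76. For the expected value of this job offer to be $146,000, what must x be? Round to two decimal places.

0.24·x + 0.76·103000 = 146000
0.24·x = 146000 − 78280 = 67720
x = 67720 / 0.24 = 282166.6667

x = $282,166.67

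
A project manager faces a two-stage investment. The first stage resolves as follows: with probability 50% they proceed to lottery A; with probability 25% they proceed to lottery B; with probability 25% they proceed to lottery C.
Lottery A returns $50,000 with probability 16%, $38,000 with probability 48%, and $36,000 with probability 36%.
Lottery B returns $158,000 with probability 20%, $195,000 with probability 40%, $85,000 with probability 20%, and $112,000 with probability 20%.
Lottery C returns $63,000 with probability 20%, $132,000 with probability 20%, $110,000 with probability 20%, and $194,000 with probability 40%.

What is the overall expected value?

EV(A) = 0.16 × 50000 + 0.48 × 38000 + 0.36 × 36000 = 8000 + 18240 + 12960 = 39200
EV(B) = 0.2 × 158000 + 0.4 × 195000 + 0.2 × 85000 + 0.2 × 112000 = 31600 + 78000 + 17000 + 22400 = 149000
EV(C) = 0.2 × 63000 + 0.2 × 132000 + 0.2 × 110000 + 0.4 × 194000 = 12600 + 26400 + 22000 + 77600 = 138600
Overall = 0.5 × 39200 + 0.25 × 149000 + 0.25 × 138600 = 19600 + 37250 + 34650 = 91500

$91,500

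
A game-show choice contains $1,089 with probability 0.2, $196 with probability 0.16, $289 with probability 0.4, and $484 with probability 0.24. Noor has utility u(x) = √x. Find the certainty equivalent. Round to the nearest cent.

$437.65

E[u] = 0.2·√1089 + 0.16·√196 + 0.4·√289 + 0.24·√484 = 0.2·33 + 0.16·14 + 0.4·17 + 0.24·22 = 20.92
CE = (20.92)² = 437.6464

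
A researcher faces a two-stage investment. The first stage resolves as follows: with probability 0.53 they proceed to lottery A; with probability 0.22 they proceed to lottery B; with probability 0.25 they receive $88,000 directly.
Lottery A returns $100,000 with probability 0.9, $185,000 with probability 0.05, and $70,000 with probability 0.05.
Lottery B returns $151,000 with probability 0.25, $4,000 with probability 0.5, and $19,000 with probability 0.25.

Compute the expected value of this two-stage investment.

EV(A) = 0.9 × 100000 + 0.05 × 185000 + 0.05 × 70000 = 90000 + 9250 + 3500 = 102750
EV(B) = 0.25 × 151000 + 0.5 × 4000 + 0.25 × 19000 = 37750 + 2000 + 4750 = 44500
Branch C: 88000 (certain)
Overall = 0.53 × 102750 + 0.22 × 44500 + 0.25 × 88000 = 54457.5 + 9790 + 22000 = 86247.5

$86,247.50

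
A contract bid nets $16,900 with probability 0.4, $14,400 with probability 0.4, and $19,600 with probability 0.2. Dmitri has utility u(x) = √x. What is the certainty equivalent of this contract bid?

$16,384

E[u] = 0.4·√16900 + 0.4·√14400 + 0.2·√19600 = 0.4·130 + 0.4·120 + 0.2·140 = 128
CE = (128)² = 16384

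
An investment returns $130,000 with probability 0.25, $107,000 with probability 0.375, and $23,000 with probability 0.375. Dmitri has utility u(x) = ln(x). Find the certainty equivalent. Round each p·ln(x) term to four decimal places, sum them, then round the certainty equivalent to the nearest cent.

E[u] = 0.25·ln(130000) + 0.375·ln(107000) + 0.375·ln(23000) = 2.9438 + 4.3427 + 3.7662 = 11.0527
CE = e^11.0527 ≈ 63114.13

$63,114.13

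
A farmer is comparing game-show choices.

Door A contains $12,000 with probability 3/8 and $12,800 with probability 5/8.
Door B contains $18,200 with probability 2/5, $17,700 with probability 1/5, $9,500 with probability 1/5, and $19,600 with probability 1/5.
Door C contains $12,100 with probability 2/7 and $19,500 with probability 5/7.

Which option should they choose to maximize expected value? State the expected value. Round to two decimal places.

Door A = 3/8 × 12000 + 5/8 × 12800 = 4500 + 8000 = 12500
Door B = 2/5 × 18200 + 1/5 × 17700 + 1/5 × 9500 + 1/5 × 19600 = 7280 + 3540 + 1900 + 3920 = 16640
Door C = 2/7 × 12100 + 5/7 × 19500 = 3457.1429 + 13928.5714 = 17385.7143

Door C ($17,385.71)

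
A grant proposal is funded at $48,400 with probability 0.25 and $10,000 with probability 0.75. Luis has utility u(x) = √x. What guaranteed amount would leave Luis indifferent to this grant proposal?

E[u] = 0.25·√48400 + 0.75·√10000 = 0.25·220 + 0.75·100 = 130
CE = (130)² = 16900

$16,900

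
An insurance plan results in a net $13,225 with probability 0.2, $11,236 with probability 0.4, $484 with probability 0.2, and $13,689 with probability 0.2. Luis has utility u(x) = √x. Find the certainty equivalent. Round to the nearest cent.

$8,686.24

E[u] = 0.2·√13225 + 0.4·√11236 + 0.2·√484 + 0.2·√13689 = 0.2·115 + 0.4·106 + 0.2·22 + 0.2·117 = 93.2
CE = (93.2)² = 8686.24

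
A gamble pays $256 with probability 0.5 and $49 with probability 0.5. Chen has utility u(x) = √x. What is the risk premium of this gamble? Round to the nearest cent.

$20.25

E[u] = 0.5·√256 + 0.5·√49 = 0.5·16 + 0.5·7 = 11.5
CE = (11.5)² = 132.25
Risk premium = EV − CE = 152.5 − 132.25 = 20.25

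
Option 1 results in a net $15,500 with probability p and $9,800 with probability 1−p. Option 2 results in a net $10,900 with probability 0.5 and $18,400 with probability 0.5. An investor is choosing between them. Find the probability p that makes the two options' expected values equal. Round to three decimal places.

EV(Option 2) = 0.5 × 10900 + 0.5 × 18400 = 5450 + 9200 = 14650
p·15500 + (1−p)·9800 = 14650
5700p + 9800 = 14650
p = (14650 − 9800) / 5700

p = 0.851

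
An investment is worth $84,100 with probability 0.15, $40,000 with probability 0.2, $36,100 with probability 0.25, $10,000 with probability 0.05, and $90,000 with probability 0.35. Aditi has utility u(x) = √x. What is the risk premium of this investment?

$3,559

E[u] = 0.15·√84100 + 0.2·√40000 + 0.25·√36100 + 0.05·√10000 + 0.35·√90000 = 0.15·290 + 0.2·200 + 0.25·190 + 0.05·100 + 0.35·300 = 241
CE = (241)² = 58081
Risk premium = EV − CE = 61640 − 58081 = 3559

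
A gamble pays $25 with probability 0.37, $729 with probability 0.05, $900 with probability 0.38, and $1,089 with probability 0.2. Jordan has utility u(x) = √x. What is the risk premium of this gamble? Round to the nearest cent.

$156.06

E[u] = 0.37·√25 + 0.05·√729 + 0.38·√900 + 0.2·√1089 = 0.37·5 + 0.05·27 + 0.38·30 + 0.2·33 = 21.2
CE = (21.2)² = 449.44
Risk premium = EV − CE = 605.5 − 449.44 = 156.06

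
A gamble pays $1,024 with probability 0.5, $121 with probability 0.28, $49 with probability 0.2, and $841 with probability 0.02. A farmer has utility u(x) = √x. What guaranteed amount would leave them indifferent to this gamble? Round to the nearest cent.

$443.52

E[u] = 0.5·√1024 + 0.28·√121 + 0.2·√49 + 0.02·√841 = 0.5·32 + 0.28·11 + 0.2·7 + 0.02·29 = 21.06
CE = (21.06)² = 443.5236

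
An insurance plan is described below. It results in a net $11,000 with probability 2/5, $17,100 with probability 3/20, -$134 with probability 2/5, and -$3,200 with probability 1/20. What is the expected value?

$6,751.40

EV = 2/5 × 11000 + 3/20 × 17100 + 2/5 × (-134) + 1/20 × (-3200) = 4400 + 2565 − 53.6 − 160 = 6751.4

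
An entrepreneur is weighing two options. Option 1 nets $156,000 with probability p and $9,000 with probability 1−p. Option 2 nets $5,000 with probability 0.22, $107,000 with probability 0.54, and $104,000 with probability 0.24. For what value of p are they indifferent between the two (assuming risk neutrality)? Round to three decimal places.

p = 0.509

EV(Option 2) = 0.22 × 5000 + 0.54 × 107000 + 0.24 × 104000 = 1100 + 57780 + 24960 = 83840
p·156000 + (1−p)·9000 = 83840
147000p + 9000 = 83840
p = (83840 − 9000) / 147000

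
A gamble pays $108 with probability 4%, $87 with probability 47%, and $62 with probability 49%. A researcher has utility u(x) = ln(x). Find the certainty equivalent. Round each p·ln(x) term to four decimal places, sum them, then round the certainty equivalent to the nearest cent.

E[u] = 0.04·ln(108) + 0.47·ln(87) + 0.49·ln(62) = 0.1873 + 2.0990 + 2.0223 = 4.3086
CE = e^4.3086 ≈ 74.34

$74.34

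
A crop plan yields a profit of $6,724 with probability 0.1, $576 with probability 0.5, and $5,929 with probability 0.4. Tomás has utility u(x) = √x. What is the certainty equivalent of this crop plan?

$2,601

E[u] = 0.1·√6724 + 0.5·√576 + 0.4·√5929 = 0.1·82 + 0.5·24 + 0.4·77 = 51
CE = (51)² = 2601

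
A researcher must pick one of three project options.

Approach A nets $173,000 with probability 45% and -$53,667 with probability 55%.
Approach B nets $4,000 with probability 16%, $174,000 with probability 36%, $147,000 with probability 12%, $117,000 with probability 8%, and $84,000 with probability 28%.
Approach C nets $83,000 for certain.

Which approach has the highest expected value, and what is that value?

Approach A = 0.45 × 173000 + 0.55 × (-53667) = 77850 − 29516.85 = 48333.15
Approach B = 0.16 × 4000 + 0.36 × 174000 + 0.12 × 147000 + 0.08 × 117000 + 0.28 × 84000 = 640 + 62640 + 17640 + 9360 + 23520 = 113800
Approach C: 83000 (certain)

Approach B ($113,800)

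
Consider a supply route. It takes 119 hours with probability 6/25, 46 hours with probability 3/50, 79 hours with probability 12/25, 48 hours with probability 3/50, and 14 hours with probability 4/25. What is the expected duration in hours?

74.36 hours

EV = 6/25 × 119 + 3/50 × 46 + 12/25 × 79 + 3/50 × 48 + 4/25 × 14 = 28.56 + 2.76 + 37.92 + 2.88 + 2.24 = 74.36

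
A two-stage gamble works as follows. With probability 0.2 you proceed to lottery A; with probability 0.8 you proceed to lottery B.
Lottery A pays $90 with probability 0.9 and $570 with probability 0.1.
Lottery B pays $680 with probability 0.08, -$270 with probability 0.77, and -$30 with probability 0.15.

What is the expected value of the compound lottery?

-$98.80

EV(A) = 0.9 × 90 + 0.1 × 570 = 81 + 57 = 138
EV(B) = 0.08 × 680 + 0.77 × (-270) + 0.15 × (-30) = 54.4 − 207.9 − 4.5 = -158
Overall = 0.2 × 138 + 0.8 × (-158) = 27.6 − 126.4 = -98.8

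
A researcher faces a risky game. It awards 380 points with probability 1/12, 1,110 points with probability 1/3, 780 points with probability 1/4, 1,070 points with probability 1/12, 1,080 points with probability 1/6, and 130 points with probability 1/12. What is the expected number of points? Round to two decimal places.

EV = 1/12 × 380 + 1/3 × 1110 + 1/4 × 780 + 1/12 × 1070 + 1/6 × 1080 + 1/12 × 130 = 31.6667 + 370 + 195 + 89.1667 + 180 + 10.8333 = 876.6667

876.67 points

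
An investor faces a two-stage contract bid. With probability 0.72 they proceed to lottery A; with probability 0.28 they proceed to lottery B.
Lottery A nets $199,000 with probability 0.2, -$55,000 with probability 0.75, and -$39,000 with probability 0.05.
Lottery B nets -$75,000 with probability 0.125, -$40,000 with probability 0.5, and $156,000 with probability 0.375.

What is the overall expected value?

EV(A) = 0.2 × 199000 + 0.75 × (-55000) + 0.05 × (-39000) = 39800 − 41250 − 1950 = -3400
EV(B) = 0.125 × (-75000) + 0.5 × (-40000) + 0.375 × 156000 = -9375 − 20000 + 58500 = 29125
Overall = 0.72 × (-3400) + 0.28 × 29125 = -2448 + 8155 = 5707

$5,707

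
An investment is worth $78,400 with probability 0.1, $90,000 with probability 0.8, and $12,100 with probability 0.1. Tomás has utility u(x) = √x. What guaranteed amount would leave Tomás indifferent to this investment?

E[u] = 0.1·√78400 + 0.8·√90000 + 0.1·√12100 = 0.1·280 + 0.8·300 + 0.1·110 = 279
CE = (279)² = 77841

$77,841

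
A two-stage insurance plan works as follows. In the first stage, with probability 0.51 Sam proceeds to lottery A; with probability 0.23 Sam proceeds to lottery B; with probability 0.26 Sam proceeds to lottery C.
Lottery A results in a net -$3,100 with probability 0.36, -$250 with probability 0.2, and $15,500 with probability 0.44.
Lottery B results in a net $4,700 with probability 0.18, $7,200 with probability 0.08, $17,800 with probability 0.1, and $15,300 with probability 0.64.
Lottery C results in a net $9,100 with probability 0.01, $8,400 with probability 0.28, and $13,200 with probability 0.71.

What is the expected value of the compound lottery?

$8,944.06

EV(A) = 0.36 × (-3100) + 0.2 × (-250) + 0.44 × 15500 = -1116 − 50 + 6820 = 5654
EV(B) = 0.18 × 4700 + 0.08 × 7200 + 0.1 × 17800 + 0.64 × 15300 = 846 + 576 + 1780 + 9792 = 12994
EV(C) = 0.01 × 9100 + 0.28 × 8400 + 0.71 × 13200 = 91 + 2352 + 9372 = 11815
Overall = 0.51 × 5654 + 0.23 × 12994 + 0.26 × 11815 = 2883.54 + 2988.62 + 3071.9 = 8944.06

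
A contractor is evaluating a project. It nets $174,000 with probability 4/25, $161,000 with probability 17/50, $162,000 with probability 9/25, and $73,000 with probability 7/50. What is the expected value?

$151,120

EV = 4/25 × 174000 + 17/50 × 161000 + 9/25 × 162000 + 7/50 × 73000 = 27840 + 54740 + 58320 + 10220 = 151120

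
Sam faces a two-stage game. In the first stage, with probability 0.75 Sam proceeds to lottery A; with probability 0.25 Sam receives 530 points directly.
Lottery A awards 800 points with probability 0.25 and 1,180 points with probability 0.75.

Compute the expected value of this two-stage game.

946.25 points

EV(A) = 0.25 × 800 + 0.75 × 1180 = 200 + 885 = 1085
Branch B: 530 (certain)
Overall = 0.75 × 1085 + 0.25 × 530 = 813.75 + 132.5 = 946.25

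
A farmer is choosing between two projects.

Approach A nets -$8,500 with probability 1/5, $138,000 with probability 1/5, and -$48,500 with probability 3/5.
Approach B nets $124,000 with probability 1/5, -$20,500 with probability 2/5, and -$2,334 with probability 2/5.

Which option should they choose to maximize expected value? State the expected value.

Approach B ($15,666.40)

Approach A = 1/5 × (-8500) + 1/5 × 138000 + 3/5 × (-48500) = -1700 + 27600 − 29100 = -3200
Approach B = 1/5 × 124000 + 2/5 × (-20500) + 2/5 × (-2334) = 24800 − 8200 − 933.6 = 15666.4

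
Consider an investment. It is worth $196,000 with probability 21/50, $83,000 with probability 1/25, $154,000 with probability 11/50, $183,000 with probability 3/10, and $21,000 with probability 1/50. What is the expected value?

$174,840

EV = 21/50 × 196000 + 1/25 × 83000 + 11/50 × 154000 + 3/10 × 183000 + 1/50 × 21000 = 82320 + 3320 + 33880 + 54900 + 420 = 174840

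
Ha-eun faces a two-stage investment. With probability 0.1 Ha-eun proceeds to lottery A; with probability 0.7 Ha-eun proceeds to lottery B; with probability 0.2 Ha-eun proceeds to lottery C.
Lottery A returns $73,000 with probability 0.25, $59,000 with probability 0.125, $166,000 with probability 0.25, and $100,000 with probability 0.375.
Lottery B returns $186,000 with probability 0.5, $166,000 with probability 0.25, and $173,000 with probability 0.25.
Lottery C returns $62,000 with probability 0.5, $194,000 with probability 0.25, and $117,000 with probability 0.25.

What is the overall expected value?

$156,637.50

EV(A) = 0.25 × 73000 + 0.125 × 59000 + 0.25 × 166000 + 0.375 × 100000 = 18250 + 7375 + 41500 + 37500 = 104625
EV(B) = 0.5 × 186000 + 0.25 × 166000 + 0.25 × 173000 = 93000 + 41500 + 43250 = 177750
EV(C) = 0.5 × 62000 + 0.25 × 194000 + 0.25 × 117000 = 31000 + 48500 + 29250 = 108750
Overall = 0.1 × 104625 + 0.7 × 177750 + 0.2 × 108750 = 10462.5 + 124425 + 21750 = 156637.5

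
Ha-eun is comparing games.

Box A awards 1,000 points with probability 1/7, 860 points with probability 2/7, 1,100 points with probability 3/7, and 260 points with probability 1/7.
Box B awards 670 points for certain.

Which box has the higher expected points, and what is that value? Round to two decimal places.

Box A = 1/7 × 1000 + 2/7 × 860 + 3/7 × 1100 + 1/7 × 260 = 142.8571 + 245.7143 + 471.4286 + 37.1429 = 897.1429
Box B: 670 (certain)

Box A (897.14 points)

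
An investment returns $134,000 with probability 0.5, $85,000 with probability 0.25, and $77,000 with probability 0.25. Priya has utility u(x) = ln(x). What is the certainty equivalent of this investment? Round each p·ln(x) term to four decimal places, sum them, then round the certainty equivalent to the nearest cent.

$104,120.07

E[u] = 0.5·ln(134000) + 0.25·ln(85000) + 0.25·ln(77000) = 5.9028 + 2.8376 + 2.8129 = 11.5533
CE = e^11.5533 ≈ 104120.07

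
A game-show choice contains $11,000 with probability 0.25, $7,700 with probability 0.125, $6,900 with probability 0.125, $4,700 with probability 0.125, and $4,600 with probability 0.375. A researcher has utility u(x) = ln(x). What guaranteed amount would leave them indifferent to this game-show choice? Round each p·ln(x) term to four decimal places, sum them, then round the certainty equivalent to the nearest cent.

E[u] = 0.25·ln(11000) + 0.125·ln(7700) + 0.125·ln(6900) + 0.125·ln(4700) + 0.375·ln(4600) = 2.3264 + 1.1186 + 1.1049 + 1.0569 + 3.1627 = 8.7695
CE = e^8.7695 ≈ 6434.95

$6,434.95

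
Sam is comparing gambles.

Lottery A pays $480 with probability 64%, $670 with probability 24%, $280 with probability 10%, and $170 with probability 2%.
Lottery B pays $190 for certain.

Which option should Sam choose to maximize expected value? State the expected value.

Lottery A = 0.64 × 480 + 0.24 × 670 + 0.1 × 280 + 0.02 × 170 = 307.2 + 160.8 + 28 + 3.4 = 499.4
Lottery B: 190 (certain)

Lottery A ($499.40)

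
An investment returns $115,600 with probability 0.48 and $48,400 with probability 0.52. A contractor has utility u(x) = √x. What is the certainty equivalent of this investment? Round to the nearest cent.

E[u] = 0.48·√115600 + 0.52·√48400 = 0.48·340 + 0.52·220 = 277.6
CE = (277.6)² = 77061.76

$77,061.76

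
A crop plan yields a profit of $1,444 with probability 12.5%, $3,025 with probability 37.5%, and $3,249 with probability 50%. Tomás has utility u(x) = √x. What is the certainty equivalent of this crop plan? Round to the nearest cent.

E[u] = 0.125·√1444 + 0.375·√3025 + 0.5·√3249 = 0.125·38 + 0.375·55 + 0.5·57 = 53.875
CE = (53.875)² = 2902.515625

$2,902.52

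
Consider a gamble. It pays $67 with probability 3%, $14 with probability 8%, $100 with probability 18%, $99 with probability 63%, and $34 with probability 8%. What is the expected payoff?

$86.22

EV = 0.03 × 67 + 0.08 × 14 + 0.18 × 100 + 0.63 × 99 + 0.08 × 34 = 2.01 + 1.12 + 18 + 62.37 + 2.72 = 86.22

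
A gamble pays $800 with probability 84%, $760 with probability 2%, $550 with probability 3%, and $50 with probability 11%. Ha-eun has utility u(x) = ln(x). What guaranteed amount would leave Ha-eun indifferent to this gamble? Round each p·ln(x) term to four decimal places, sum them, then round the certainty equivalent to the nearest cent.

$582.54

E[u] = 0.84·ln(800) + 0.02·ln(760) + 0.03·ln(550) + 0.11·ln(50) = 5.6151 + 0.1327 + 0.1893 + 0.4303 = 6.3674
CE = e^6.3674 ≈ 582.54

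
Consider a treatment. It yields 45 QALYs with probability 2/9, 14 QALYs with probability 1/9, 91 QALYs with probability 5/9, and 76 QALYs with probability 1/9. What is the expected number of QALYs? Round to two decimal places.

EV = 2/9 × 45 + 1/9 × 14 + 5/9 × 91 + 1/9 × 76 = 10 + 1.5556 + 50.5556 + 8.4444 = 70.5556

70.56 QALYs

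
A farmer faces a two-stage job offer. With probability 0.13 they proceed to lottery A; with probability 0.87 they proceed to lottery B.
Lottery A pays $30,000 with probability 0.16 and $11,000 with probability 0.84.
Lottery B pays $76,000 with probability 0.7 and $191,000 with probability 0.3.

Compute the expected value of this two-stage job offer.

EV(A) = 0.16 × 30000 + 0.84 × 11000 = 4800 + 9240 = 14040
EV(B) = 0.7 × 76000 + 0.3 × 191000 = 53200 + 57300 = 110500
Overall = 0.13 × 14040 + 0.87 × 110500 = 1825.2 + 96135 = 97960.2

$97,960.20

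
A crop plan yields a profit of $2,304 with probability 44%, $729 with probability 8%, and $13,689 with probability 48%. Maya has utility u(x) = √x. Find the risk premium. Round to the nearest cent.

$1,332.09

E[u] = 0.44·√2304 + 0.08·√729 + 0.48·√13689 = 0.44·48 + 0.08·27 + 0.48·117 = 79.44
CE = (79.44)² = 6310.7136
Risk premium = EV − CE = 7642.8 − 6310.7136 = 1332.0864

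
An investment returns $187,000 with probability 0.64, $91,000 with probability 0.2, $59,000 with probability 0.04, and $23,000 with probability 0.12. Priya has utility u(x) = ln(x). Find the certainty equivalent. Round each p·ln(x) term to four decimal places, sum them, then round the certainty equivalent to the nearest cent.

E[u] = 0.64·ln(187000) + 0.2·ln(91000) + 0.04·ln(59000) + 0.12·ln(23000) = 7.7689 + 2.2837 + 0.4394 + 1.2052 = 11.6972
CE = e^11.6972 ≈ 120234.59

$120,234.59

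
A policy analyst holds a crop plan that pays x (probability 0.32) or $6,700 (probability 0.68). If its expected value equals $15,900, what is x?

x = $35,450

0.32·x + 0.68·6700 = 15900
0.32·x = 15900 − 4556 = 11344
x = 11344 / 0.32 = 35450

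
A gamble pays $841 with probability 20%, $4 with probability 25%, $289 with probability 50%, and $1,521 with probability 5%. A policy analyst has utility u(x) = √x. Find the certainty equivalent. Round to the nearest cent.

$280.56

E[u] = 0.2·√841 + 0.25·√4 + 0.5·√289 + 0.05·√1521 = 0.2·29 + 0.25·2 + 0.5·17 + 0.05·39 = 16.75
CE = (16.75)² = 280.5625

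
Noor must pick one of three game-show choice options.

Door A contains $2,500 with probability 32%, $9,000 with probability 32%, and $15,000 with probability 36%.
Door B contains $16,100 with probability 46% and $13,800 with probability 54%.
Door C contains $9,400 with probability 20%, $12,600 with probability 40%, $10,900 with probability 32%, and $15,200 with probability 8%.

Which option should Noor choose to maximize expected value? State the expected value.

Door B ($14,858)

Door A = 0.32 × 2500 + 0.32 × 9000 + 0.36 × 15000 = 800 + 2880 + 5400 = 9080
Door B = 0.46 × 16100 + 0.54 × 13800 = 7406 + 7452 = 14858
Door C = 0.2 × 9400 + 0.4 × 12600 + 0.32 × 10900 + 0.08 × 15200 = 1880 + 5040 + 3488 + 1216 = 11624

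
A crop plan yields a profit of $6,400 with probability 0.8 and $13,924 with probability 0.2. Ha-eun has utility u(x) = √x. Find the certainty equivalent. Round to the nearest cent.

E[u] = 0.8·√6400 + 0.2·√13924 = 0.8·80 + 0.2·118 = 87.6
CE = (87.6)² = 7673.76

$7,673.76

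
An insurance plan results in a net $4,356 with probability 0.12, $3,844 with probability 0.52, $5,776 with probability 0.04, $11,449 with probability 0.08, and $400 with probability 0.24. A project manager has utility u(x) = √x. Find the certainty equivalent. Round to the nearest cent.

E[u] = 0.12·√4356 + 0.52·√3844 + 0.04·√5776 + 0.08·√11449 + 0.24·√400 = 0.12·66 + 0.52·62 + 0.04·76 + 0.08·107 + 0.24·20 = 56.56
CE = (56.56)² = 3199.0336

$3,199.03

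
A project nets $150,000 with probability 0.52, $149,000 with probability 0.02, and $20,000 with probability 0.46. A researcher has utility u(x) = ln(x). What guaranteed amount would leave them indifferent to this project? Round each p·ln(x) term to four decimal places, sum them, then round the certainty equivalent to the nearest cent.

E[u] = 0.52·ln(150000) + 0.02·ln(149000) + 0.46·ln(20000) = 6.1976 + 0.2382 + 4.5556 = 10.9914
CE = e^10.9914 ≈ 59361.43

$59,361.43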